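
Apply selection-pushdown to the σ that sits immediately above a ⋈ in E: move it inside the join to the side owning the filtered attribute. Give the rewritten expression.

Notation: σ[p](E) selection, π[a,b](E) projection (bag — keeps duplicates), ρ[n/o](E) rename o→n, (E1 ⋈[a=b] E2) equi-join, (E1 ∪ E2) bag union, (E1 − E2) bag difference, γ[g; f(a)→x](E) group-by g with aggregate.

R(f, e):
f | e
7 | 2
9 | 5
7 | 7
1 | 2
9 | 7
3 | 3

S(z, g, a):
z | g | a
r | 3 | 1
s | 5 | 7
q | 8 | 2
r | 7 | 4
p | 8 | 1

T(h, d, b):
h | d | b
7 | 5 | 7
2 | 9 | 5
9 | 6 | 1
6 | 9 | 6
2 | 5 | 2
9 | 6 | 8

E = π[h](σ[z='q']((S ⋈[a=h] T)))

σ filters on z, owned by the left side.
E' = π[h]((σ[z='q'](S) ⋈[a=h] T))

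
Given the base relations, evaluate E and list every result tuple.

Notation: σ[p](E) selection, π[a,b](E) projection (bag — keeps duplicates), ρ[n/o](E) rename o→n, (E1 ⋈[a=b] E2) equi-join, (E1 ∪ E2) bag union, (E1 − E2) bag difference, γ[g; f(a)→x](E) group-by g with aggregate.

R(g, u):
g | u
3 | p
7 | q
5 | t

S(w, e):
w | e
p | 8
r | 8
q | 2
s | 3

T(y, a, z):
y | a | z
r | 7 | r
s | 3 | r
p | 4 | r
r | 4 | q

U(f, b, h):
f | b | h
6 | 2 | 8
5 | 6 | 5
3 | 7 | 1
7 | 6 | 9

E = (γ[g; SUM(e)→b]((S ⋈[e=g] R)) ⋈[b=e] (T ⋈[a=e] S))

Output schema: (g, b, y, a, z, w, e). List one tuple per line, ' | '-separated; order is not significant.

Per-node cardinality:
  S → 4
  R → 3
  (S ⋈[e=g] R) → 1
  γ[g; SUM(e)→b]((S ⋈[e=g] R)) → 1
  T → 4
  S → 4
  (T ⋈[a=e] S) → 1
  (γ[g; SUM(e)→b]((S ⋈[e=g] R)) ⋈[b=e] (T ⋈[a=e] S)) → 1

== RESULT ==
g | b | y | a | z | w | e
3 | 3 | s | 3 | r | s | 3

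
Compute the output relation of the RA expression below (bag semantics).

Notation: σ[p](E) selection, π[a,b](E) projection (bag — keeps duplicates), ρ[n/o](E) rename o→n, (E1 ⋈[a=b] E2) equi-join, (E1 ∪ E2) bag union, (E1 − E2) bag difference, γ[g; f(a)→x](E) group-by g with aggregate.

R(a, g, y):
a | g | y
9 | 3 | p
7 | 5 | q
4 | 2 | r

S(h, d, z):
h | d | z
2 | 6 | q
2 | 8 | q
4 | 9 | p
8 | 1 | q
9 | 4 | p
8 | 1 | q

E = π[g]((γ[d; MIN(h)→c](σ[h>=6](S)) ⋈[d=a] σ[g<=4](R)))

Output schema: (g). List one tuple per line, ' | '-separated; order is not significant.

Subexpression sizes:
  S → 6
  σ[h>=6](S) → 3
  γ[d; MIN(h)→c](σ[h>=6](S)) → 2
  R → 3
  σ[g<=4](R) → 2
  (γ[d; MIN(h)→c](σ[h>=6](S)) ⋈[d=a] σ[g<=4](R)) → 1
  π[g]((γ[d; MIN(h)→c](σ[h>=6](S)) ⋈[d=a] σ[g<=4](R))) → 1

== RESULT ==
g
2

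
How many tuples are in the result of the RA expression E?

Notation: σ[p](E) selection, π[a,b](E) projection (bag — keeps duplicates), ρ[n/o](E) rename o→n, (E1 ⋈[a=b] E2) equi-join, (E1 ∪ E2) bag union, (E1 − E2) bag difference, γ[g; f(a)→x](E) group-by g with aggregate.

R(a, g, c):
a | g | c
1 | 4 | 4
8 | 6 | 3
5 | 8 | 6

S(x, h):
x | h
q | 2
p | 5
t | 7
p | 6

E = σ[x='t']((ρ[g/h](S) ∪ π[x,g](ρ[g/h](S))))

Per-node cardinality:
  S → 4
  ρ[g/h](S) → 4
  S → 4
  ρ[g/h](S) → 4
  π[x,g](ρ[g/h](S)) → 4
  (ρ[g/h](S) ∪ π[x,g](ρ[g/h](S))) → 8
  σ[x='t']((ρ[g/h](S) ∪ π[x,g](ρ[g/h](S)))) → 2

|E| = 2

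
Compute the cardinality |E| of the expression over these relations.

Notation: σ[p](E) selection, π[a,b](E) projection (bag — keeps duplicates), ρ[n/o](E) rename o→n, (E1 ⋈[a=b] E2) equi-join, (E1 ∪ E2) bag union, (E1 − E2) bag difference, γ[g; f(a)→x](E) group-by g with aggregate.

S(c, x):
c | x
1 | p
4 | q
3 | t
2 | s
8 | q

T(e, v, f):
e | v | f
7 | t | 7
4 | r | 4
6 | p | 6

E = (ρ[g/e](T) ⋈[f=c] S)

Per-node cardinality:
  T → 3
  ρ[g/e](T) → 3
  S → 5
  (ρ[g/e](T) ⋈[f=c] S) → 1

|E| = 1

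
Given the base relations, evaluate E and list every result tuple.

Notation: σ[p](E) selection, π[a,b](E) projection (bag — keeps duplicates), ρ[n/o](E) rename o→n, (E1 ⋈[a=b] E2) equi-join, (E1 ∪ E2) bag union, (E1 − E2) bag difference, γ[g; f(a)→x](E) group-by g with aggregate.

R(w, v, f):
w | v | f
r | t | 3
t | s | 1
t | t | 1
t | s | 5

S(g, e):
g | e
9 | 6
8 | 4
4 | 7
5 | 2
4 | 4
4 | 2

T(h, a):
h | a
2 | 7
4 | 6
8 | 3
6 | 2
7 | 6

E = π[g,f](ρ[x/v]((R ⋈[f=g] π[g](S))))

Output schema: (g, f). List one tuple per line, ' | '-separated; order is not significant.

Row counts bottom-up:
  R → 4
  S → 6
  π[g](S) → 6
  (R ⋈[f=g] π[g](S)) → 1
  ρ[x/v]((R ⋈[f=g] π[g](S))) → 1
  π[g,f](ρ[x/v]((R ⋈[f=g] π[g](S)))) → 1

== RESULT ==
g | f
5 | 5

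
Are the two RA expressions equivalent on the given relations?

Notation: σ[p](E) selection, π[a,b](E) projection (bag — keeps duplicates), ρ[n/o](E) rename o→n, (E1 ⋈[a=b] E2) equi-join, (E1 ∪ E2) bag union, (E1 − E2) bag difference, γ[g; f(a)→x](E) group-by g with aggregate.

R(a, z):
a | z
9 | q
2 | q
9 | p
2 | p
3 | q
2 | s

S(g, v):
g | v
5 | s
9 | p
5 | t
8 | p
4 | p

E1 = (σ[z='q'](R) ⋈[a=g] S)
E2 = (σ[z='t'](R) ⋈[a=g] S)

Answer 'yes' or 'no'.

E1 subexpression sizes:
  R → 6
  σ[z='q'](R) → 3
  S → 5
  (σ[z='q'](R) ⋈[a=g] S) → 1
E2 subexpression sizes:
  R → 6
  σ[z='t'](R) → 0
  S → 5
  (σ[z='t'](R) ⋈[a=g] S) → 0

E1 result:
a | z | g | v
9 | q | 9 | p
E2 result:
a | z | g | v
(0 rows)
Witness: (9, 'q', 9, 'p') appears 1× in E1 but 0× in E2.

no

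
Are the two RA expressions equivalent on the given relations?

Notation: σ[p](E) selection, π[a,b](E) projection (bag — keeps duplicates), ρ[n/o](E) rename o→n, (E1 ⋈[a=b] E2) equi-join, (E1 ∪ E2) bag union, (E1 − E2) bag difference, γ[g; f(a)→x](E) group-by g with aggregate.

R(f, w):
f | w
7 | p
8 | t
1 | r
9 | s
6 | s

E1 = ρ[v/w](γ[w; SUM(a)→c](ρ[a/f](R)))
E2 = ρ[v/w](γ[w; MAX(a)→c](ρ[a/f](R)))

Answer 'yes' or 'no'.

E1 row counts bottom-up:
  R → 5
  ρ[a/f](R) → 5
  γ[w; SUM(a)→c](ρ[a/f](R)) → 4
  ρ[v/w](γ[w; SUM(a)→c](ρ[a/f](R))) → 4
E2 row counts bottom-up:
  R → 5
  ρ[a/f](R) → 5
  γ[w; MAX(a)→c](ρ[a/f](R)) → 4
  ρ[v/w](γ[w; MAX(a)→c](ρ[a/f](R))) → 4

E1 result:
v | c
p | 7
r | 1
s | 15
t | 8
E2 result:
v | c
p | 7
r | 1
s | 9
t | 8
Witness: ('s', 9) appears 0× in E1 but 1× in E2.

no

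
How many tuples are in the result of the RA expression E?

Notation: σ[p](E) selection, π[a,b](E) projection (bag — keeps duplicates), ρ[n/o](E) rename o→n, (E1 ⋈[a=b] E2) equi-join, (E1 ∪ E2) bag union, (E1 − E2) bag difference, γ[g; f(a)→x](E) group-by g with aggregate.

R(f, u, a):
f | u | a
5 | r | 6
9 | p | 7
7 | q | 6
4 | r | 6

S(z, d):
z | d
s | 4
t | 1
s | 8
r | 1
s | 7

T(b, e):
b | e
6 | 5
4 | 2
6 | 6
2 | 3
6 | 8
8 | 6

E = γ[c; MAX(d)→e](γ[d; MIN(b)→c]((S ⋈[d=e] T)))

Row counts bottom-up:
  S → 5
  T → 6
  (S ⋈[d=e] T) → 1
  γ[d; MIN(b)→c]((S ⋈[d=e] T)) → 1
  γ[c; MAX(d)→e](γ[d; MIN(b)→c]((S ⋈[d=e] T))) → 1

|E| = 1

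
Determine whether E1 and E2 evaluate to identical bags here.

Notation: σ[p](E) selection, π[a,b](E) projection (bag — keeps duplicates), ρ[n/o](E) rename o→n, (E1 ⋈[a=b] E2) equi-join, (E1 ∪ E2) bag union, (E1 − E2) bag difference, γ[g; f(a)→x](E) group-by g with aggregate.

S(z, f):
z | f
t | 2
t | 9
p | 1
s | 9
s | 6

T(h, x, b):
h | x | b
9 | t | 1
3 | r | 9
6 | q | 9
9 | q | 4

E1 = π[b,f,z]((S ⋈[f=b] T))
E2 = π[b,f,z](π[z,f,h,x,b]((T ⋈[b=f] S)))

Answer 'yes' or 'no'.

E1 row counts bottom-up:
  S → 5
  T → 4
  (S ⋈[f=b] T) → 5
  π[b,f,z]((S ⋈[f=b] T)) → 5
E2 row counts bottom-up:
  T → 4
  S → 5
  (T ⋈[b=f] S) → 5
  π[z,f,h,x,b]((T ⋈[b=f] S)) → 5
  π[b,f,z](π[z,f,h,x,b]((T ⋈[b=f] S))) → 5

E1 and E2 produce the same multiset:
b | f | z
1 | 1 | p
9 | 9 | s
9 | 9 | s
9 | 9 | t
9 | 9 | t

yes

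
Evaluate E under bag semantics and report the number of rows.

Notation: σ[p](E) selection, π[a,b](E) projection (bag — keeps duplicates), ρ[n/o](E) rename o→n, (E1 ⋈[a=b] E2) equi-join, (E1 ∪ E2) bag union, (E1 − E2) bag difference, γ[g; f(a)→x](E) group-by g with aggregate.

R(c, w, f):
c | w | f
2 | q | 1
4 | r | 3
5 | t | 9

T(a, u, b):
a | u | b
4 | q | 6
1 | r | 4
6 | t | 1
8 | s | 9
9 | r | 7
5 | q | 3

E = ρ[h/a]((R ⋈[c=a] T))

Row counts bottom-up:
  R → 3
  T → 6
  (R ⋈[c=a] T) → 2
  ρ[h/a]((R ⋈[c=a] T)) → 2

|E| = 2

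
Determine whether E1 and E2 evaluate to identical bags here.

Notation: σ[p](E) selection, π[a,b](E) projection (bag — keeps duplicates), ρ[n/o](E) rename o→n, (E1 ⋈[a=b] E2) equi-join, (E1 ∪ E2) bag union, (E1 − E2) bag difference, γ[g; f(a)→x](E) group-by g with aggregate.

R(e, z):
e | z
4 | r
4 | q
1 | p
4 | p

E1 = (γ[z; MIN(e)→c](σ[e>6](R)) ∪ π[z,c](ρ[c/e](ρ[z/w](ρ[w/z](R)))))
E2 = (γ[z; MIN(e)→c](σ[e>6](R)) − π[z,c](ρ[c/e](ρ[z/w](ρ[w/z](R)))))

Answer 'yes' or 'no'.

E1 subexpression sizes:
  R → 4
  σ[e>6](R) → 0
  γ[z; MIN(e)→c](σ[e>6](R)) → 0
  R → 4
  ρ[w/z](R) → 4
  ρ[z/w](ρ[w/z](R)) → 4
  ρ[c/e](ρ[z/w](ρ[w/z](R))) → 4
  π[z,c](ρ[c/e](ρ[z/w](ρ[w/z](R)))) → 4
  (γ[z; MIN(e)→c](σ[e>6](R)) ∪ π[z,c](ρ[c/e](ρ[z/w](ρ[w/z](R))))) → 4
E2 subexpression sizes:
  R → 4
  σ[e>6](R) → 0
  γ[z; MIN(e)→c](σ[e>6](R)) → 0
  R → 4
  ρ[w/z](R) → 4
  ρ[z/w](ρ[w/z](R)) → 4
  ρ[c/e](ρ[z/w](ρ[w/z](R))) → 4
  π[z,c](ρ[c/e](ρ[z/w](ρ[w/z](R)))) → 4
  (γ[z; MIN(e)→c](σ[e>6](R)) − π[z,c](ρ[c/e](ρ[z/w](ρ[w/z](R))))) → 0

E1 result:
z | c
p | 1
p | 4
q | 4
r | 4
E2 result:
z | c
(0 rows)
Witness: ('p', 4) appears 1× in E1 but 0× in E2.

no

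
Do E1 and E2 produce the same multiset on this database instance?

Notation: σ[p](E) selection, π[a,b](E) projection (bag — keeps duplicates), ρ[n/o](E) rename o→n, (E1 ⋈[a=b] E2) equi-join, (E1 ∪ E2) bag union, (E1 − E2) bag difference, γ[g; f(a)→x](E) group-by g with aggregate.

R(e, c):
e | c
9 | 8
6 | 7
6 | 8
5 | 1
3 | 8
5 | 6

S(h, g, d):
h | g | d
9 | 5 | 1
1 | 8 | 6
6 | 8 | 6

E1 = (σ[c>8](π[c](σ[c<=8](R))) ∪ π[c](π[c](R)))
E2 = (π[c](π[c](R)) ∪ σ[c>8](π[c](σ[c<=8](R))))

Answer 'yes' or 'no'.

E1 stepwise |·|:
  R → 6
  σ[c<=8](R) → 6
  π[c](σ[c<=8](R)) → 6
  σ[c>8](π[c](σ[c<=8](R))) → 0
  R → 6
  π[c](R) → 6
  π[c](π[c](R)) → 6
  (σ[c>8](π[c](σ[c<=8](R))) ∪ π[c](π[c](R))) → 6
E2 stepwise |·|:
  R → 6
  π[c](R) → 6
  π[c](π[c](R)) → 6
  R → 6
  σ[c<=8](R) → 6
  π[c](σ[c<=8](R)) → 6
  σ[c>8](π[c](σ[c<=8](R))) → 0
  (π[c](π[c](R)) ∪ σ[c>8](π[c](σ[c<=8](R)))) → 6

E1 and E2 produce the same multiset:
c
1
6
7
8
8
8

yes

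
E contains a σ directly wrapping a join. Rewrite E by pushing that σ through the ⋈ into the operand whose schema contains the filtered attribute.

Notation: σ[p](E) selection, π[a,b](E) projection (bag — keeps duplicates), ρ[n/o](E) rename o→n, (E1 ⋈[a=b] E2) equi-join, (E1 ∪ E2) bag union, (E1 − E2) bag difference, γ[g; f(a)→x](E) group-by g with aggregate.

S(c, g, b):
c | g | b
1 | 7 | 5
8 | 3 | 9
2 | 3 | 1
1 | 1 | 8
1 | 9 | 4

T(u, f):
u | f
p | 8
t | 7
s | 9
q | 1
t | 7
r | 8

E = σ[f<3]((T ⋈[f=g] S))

σ filters on f, owned by the left side.
E' = (σ[f<3](T) ⋈[f=g] S)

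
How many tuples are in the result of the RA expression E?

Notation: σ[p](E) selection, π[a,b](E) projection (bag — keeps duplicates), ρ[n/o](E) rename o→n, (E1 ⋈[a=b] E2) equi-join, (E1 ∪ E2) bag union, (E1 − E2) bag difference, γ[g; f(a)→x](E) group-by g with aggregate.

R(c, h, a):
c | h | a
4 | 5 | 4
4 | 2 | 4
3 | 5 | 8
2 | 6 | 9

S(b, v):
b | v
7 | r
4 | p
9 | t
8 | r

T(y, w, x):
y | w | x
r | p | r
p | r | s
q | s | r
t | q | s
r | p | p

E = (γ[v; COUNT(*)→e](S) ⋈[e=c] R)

Per-node cardinality:
  S → 4
  γ[v; COUNT(*)→e](S) → 3
  R → 4
  (γ[v; COUNT(*)→e](S) ⋈[e=c] R) → 1

|E| = 1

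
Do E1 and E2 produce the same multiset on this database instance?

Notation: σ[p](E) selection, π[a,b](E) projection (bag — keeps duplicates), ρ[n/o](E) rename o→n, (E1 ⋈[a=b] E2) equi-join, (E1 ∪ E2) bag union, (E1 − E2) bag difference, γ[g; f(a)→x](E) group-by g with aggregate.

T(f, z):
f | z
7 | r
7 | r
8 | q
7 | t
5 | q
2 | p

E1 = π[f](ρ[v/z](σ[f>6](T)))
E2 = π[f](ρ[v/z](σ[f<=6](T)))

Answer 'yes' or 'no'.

E1 per-node cardinality:
  T → 6
  σ[f>6](T) → 4
  ρ[v/z](σ[f>6](T)) → 4
  π[f](ρ[v/z](σ[f>6](T))) → 4
E2 per-node cardinality:
  T → 6
  σ[f<=6](T) → 2
  ρ[v/z](σ[f<=6](T)) → 2
  π[f](ρ[v/z](σ[f<=6](T))) → 2

E1 result:
f
7
7
7
8
E2 result:
f
2
5
Witness: (7,) appears 3× in E1 but 0× in E2.

no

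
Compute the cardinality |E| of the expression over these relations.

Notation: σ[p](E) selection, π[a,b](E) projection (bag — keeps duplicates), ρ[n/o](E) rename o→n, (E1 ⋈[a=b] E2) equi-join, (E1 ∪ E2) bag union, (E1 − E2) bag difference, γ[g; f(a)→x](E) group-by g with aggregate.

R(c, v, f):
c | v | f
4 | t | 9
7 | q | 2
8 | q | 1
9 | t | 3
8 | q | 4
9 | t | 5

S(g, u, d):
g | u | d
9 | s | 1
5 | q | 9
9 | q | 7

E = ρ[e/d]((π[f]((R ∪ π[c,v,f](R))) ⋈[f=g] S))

Row counts bottom-up:
  R → 6
  R → 6
  π[c,v,f](R) → 6
  (R ∪ π[c,v,f](R)) → 12
  π[f]((R ∪ π[c,v,f](R))) → 12
  S → 3
  (π[f]((R ∪ π[c,v,f](R))) ⋈[f=g] S) → 6
  ρ[e/d]((π[f]((R ∪ π[c,v,f](R))) ⋈[f=g] S)) → 6

|E| = 6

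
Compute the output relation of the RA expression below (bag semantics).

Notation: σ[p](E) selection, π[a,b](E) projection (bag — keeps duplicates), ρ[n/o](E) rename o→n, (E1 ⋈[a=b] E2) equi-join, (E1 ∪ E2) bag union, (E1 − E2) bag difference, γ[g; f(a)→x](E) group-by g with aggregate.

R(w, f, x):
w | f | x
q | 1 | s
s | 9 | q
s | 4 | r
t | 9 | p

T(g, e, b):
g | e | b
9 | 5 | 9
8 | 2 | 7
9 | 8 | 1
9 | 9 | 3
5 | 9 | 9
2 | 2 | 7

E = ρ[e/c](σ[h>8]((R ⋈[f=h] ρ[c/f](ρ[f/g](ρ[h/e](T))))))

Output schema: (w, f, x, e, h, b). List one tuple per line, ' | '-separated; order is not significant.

Row counts bottom-up:
  R → 4
  T → 6
  ρ[h/e](T) → 6
  ρ[f/g](ρ[h/e](T)) → 6
  ρ[c/f](ρ[f/g](ρ[h/e](T))) → 6
  (R ⋈[f=h] ρ[c/f](ρ[f/g](ρ[h/e](T)))) → 4
  σ[h>8]((R ⋈[f=h] ρ[c/f](ρ[f/g](ρ[h/e](T))))) → 4
  ρ[e/c](σ[h>8]((R ⋈[f=h] ρ[c/f](ρ[f/g](ρ[h/e](T)))))) → 4

== RESULT ==
w | f | x | e | h | b
s | 9 | q | 5 | 9 | 9
s | 9 | q | 9 | 9 | 3
t | 9 | p | 5 | 9 | 9
t | 9 | p | 9 | 9 | 3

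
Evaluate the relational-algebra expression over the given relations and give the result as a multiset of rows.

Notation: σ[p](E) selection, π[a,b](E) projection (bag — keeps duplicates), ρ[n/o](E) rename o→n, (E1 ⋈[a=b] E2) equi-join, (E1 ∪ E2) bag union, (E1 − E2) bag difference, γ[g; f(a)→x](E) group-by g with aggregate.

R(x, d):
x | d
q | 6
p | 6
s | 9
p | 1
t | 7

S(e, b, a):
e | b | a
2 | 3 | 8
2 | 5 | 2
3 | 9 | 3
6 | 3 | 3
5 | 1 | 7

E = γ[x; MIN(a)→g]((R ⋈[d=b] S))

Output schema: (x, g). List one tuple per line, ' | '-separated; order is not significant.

Per-node cardinality:
  R → 5
  S → 5
  (R ⋈[d=b] S) → 2
  γ[x; MIN(a)→g]((R ⋈[d=b] S)) → 2

== RESULT ==
x | g
p | 7
s | 3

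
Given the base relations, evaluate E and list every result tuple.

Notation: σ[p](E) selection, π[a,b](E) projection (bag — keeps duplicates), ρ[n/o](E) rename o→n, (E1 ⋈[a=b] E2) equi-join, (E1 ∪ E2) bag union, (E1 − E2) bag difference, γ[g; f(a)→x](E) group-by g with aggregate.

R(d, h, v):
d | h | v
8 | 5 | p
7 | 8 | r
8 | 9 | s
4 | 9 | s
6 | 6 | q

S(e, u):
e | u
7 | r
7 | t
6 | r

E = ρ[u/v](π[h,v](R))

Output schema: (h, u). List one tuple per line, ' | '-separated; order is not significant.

Subexpression sizes:
  R → 5
  π[h,v](R) → 5
  ρ[u/v](π[h,v](R)) → 5

== RESULT ==
h | u
5 | p
6 | q
8 | r
9 | s
9 | s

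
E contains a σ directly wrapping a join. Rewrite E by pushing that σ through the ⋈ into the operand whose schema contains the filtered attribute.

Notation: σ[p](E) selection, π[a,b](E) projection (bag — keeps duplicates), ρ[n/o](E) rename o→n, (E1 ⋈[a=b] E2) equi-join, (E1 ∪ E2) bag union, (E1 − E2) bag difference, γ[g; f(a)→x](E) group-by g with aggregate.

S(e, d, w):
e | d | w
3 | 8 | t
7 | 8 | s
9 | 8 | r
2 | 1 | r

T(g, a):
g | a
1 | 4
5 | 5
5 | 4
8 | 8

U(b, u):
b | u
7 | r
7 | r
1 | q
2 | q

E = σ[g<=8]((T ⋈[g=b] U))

σ filters on g, owned by the left side.
E' = (σ[g<=8](T) ⋈[g=b] U)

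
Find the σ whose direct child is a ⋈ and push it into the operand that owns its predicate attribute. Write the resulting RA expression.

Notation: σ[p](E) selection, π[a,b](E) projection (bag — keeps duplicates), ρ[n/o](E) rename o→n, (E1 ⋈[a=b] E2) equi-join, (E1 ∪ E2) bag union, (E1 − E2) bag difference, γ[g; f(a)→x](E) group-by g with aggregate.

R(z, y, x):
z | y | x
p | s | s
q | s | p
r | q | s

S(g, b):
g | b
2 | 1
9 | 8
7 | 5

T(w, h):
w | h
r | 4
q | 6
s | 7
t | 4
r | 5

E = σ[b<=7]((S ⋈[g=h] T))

σ filters on b, owned by the left side.
E' = (σ[b<=7](S) ⋈[g=h] T)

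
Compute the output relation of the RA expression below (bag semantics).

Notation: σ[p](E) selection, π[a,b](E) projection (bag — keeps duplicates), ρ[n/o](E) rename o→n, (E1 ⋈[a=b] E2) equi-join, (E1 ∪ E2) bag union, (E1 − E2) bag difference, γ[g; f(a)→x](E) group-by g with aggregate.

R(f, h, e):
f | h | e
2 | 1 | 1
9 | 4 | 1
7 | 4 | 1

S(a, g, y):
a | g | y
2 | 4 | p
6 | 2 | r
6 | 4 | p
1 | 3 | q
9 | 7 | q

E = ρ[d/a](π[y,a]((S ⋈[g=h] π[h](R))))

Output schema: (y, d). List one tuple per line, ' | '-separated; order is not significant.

Per-node cardinality:
  S → 5
  R → 3
  π[h](R) → 3
  (S ⋈[g=h] π[h](R)) → 4
  π[y,a]((S ⋈[g=h] π[h](R))) → 4
  ρ[d/a](π[y,a]((S ⋈[g=h] π[h](R)))) → 4

== RESULT ==
y | d
p | 2
p | 2
p | 6
p | 6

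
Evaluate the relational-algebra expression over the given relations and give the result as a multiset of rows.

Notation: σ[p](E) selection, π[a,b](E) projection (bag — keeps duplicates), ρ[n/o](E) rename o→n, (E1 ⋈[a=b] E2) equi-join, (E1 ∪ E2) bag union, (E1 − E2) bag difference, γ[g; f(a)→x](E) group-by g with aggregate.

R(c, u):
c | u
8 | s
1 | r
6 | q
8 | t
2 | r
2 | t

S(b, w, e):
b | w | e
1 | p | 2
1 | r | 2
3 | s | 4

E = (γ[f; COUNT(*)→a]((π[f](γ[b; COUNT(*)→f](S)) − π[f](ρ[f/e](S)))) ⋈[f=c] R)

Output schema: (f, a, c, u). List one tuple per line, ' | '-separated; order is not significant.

Subexpression sizes:
  S → 3
  γ[b; COUNT(*)→f](S) → 2
  π[f](γ[b; COUNT(*)→f](S)) → 2
  S → 3
  ρ[f/e](S) → 3
  π[f](ρ[f/e](S)) → 3
  (π[f](γ[b; COUNT(*)→f](S)) − π[f](ρ[f/e](S))) → 1
  γ[f; COUNT(*)→a]((π[f](γ[b; COUNT(*)→f](S)) − π[f](ρ[f/e](S)))) → 1
  R → 6
  (γ[f; COUNT(*)→a]((π[f](γ[b; COUNT(*)→f](S)) − π[f](ρ[f/e](S)))) ⋈[f=c] R) → 1

== RESULT ==
f | a | c | u
1 | 1 | 1 | r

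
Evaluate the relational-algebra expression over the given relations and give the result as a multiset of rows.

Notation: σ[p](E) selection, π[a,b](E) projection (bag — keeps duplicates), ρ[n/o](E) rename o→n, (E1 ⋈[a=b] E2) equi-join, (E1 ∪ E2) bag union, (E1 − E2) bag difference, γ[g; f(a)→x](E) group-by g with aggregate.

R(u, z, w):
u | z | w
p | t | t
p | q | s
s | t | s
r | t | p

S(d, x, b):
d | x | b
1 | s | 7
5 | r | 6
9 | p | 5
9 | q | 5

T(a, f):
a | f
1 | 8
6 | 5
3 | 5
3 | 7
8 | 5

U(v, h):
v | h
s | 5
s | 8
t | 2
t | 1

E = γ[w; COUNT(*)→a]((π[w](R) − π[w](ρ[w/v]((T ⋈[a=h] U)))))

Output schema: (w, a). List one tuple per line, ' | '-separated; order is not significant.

Row counts bottom-up:
  R → 4
  π[w](R) → 4
  T → 5
  U → 4
  (T ⋈[a=h] U) → 2
  ρ[w/v]((T ⋈[a=h] U)) → 2
  π[w](ρ[w/v]((T ⋈[a=h] U))) → 2
  (π[w](R) − π[w](ρ[w/v]((T ⋈[a=h] U)))) → 2
  γ[w; COUNT(*)→a]((π[w](R) − π[w](ρ[w/v]((T ⋈[a=h] U))))) → 2

== RESULT ==
w | a
p | 1
s | 1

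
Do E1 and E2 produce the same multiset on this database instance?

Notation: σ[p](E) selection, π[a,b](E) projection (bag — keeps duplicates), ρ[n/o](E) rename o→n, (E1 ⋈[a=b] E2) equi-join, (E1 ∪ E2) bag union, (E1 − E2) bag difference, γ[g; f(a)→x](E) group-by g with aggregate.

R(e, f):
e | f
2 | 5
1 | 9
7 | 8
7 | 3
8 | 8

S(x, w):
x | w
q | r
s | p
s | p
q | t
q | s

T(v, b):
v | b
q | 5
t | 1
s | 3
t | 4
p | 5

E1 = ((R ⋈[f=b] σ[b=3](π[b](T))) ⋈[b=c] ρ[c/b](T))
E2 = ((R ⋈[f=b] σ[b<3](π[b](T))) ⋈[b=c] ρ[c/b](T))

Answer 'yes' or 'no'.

E1 subexpression sizes:
  R → 5
  T → 5
  π[b](T) → 5
  σ[b=3](π[b](T)) → 1
  (R ⋈[f=b] σ[b=3](π[b](T))) → 1
  T → 5
  ρ[c/b](T) → 5
  ((R ⋈[f=b] σ[b=3](π[b](T))) ⋈[b=c] ρ[c/b](T)) → 1
E2 subexpression sizes:
  R → 5
  T → 5
  π[b](T) → 5
  σ[b<3](π[b](T)) → 1
  (R ⋈[f=b] σ[b<3](π[b](T))) → 0
  T → 5
  ρ[c/b](T) → 5
  ((R ⋈[f=b] σ[b<3](π[b](T))) ⋈[b=c] ρ[c/b](T)) → 0

E1 result:
e | f | b | v | c
7 | 3 | 3 | s | 3
E2 result:
e | f | b | v | c
(0 rows)
Witness: (7, 3, 3, 's', 3) appears 1× in E1 but 0× in E2.

no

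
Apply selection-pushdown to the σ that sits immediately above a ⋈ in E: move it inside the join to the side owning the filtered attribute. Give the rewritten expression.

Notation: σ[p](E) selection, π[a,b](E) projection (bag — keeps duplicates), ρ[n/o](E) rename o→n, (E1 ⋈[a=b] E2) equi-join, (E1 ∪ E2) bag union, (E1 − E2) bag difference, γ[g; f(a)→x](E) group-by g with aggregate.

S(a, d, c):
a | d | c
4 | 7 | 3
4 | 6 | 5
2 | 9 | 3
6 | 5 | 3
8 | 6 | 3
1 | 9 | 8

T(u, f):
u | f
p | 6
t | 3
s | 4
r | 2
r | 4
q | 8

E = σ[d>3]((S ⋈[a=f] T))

σ filters on d, owned by the left side.
E' = (σ[d>3](S) ⋈[a=f] T)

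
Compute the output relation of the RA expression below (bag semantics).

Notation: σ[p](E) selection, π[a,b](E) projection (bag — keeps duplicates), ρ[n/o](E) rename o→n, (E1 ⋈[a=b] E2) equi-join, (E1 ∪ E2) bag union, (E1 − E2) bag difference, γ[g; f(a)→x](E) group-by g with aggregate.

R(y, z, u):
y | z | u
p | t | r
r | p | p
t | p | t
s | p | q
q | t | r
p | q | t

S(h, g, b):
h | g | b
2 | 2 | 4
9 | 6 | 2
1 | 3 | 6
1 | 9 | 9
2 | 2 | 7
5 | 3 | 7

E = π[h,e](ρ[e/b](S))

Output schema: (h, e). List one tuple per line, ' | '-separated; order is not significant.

Stepwise |·|:
  S → 6
  ρ[e/b](S) → 6
  π[h,e](ρ[e/b](S)) → 6

== RESULT ==
h | e
1 | 6
1 | 9
2 | 4
2 | 7
5 | 7
9 | 2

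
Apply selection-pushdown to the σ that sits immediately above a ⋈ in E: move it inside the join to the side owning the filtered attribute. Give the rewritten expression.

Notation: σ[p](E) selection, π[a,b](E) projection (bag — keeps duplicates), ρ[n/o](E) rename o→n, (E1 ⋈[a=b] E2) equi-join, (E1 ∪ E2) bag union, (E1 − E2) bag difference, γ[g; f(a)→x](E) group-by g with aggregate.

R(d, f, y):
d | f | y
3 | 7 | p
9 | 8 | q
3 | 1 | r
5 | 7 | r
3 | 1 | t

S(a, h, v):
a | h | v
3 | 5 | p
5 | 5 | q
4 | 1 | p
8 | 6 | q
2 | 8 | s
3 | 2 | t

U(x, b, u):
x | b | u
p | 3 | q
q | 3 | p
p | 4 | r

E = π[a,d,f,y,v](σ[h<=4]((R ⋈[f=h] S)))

σ filters on h, owned by the right side.
E' = π[a,d,f,y,v]((R ⋈[f=h] σ[h<=4](S)))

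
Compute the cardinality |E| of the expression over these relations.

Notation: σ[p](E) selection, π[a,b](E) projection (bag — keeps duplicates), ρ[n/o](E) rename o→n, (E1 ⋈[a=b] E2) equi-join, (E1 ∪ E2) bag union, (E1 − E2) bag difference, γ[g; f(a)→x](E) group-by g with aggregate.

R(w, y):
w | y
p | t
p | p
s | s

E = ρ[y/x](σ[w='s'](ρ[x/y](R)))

Per-node cardinality:
  R → 3
  ρ[x/y](R) → 3
  σ[w='s'](ρ[x/y](R)) → 1
  ρ[y/x](σ[w='s'](ρ[x/y](R))) → 1

|E| = 1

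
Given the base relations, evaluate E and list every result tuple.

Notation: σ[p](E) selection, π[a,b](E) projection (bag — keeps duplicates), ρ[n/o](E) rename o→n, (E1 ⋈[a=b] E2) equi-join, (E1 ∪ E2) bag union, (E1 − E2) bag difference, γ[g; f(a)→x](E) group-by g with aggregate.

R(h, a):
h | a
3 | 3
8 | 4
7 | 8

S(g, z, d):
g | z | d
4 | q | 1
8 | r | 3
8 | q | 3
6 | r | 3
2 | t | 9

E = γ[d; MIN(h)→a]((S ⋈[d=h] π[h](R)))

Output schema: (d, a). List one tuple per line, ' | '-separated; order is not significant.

Stepwise |·|:
  S → 5
  R → 3
  π[h](R) → 3
  (S ⋈[d=h] π[h](R)) → 3
  γ[d; MIN(h)→a]((S ⋈[d=h] π[h](R))) → 1

== RESULT ==
d | a
3 | 3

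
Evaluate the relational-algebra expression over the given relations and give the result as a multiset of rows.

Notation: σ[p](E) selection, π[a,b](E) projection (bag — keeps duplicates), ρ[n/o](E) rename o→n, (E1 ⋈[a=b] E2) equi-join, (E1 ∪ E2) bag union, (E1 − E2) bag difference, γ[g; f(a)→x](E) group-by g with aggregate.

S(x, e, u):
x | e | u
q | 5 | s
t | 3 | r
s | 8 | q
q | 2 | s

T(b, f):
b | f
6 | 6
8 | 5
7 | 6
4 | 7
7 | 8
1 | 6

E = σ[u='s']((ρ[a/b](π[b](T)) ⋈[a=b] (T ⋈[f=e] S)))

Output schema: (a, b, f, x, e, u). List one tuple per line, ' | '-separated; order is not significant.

Per-node cardinality:
  T → 6
  π[b](T) → 6
  ρ[a/b](π[b](T)) → 6
  T → 6
  S → 4
  (T ⋈[f=e] S) → 2
  (ρ[a/b](π[b](T)) ⋈[a=b] (T ⋈[f=e] S)) → 3
  σ[u='s']((ρ[a/b](π[b](T)) ⋈[a=b] (T ⋈[f=e] S))) → 1

== RESULT ==
a | b | f | x | e | u
8 | 8 | 5 | q | 5 | s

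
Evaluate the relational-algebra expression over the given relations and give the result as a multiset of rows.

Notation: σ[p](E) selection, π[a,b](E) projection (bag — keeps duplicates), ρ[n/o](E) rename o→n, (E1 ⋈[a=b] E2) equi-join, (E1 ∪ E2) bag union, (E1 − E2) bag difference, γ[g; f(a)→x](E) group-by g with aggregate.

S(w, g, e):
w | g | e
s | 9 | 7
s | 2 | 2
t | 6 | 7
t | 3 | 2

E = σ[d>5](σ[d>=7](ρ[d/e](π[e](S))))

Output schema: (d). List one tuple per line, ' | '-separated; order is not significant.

Subexpression sizes:
  S → 4
  π[e](S) → 4
  ρ[d/e](π[e](S)) → 4
  σ[d>=7](ρ[d/e](π[e](S))) → 2
  σ[d>5](σ[d>=7](ρ[d/e](π[e](S)))) → 2

== RESULT ==
d
7
7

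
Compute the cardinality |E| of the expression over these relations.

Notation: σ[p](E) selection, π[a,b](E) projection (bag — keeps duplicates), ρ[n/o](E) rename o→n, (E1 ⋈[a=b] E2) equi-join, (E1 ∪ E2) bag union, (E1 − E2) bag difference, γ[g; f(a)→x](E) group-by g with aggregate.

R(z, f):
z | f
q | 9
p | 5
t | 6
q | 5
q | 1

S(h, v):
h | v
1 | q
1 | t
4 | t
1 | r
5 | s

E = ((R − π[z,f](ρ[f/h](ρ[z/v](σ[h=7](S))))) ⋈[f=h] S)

Subexpression sizes:
  R → 5
  S → 5
  σ[h=7](S) → 0
  ρ[z/v](σ[h=7](S)) → 0
  ρ[f/h](ρ[z/v](σ[h=7](S))) → 0
  π[z,f](ρ[f/h](ρ[z/v](σ[h=7](S)))) → 0
  (R − π[z,f](ρ[f/h](ρ[z/v](σ[h=7](S))))) → 5
  S → 5
  ((R − π[z,f](ρ[f/h](ρ[z/v](σ[h=7](S))))) ⋈[f=h] S) → 5

|E| = 5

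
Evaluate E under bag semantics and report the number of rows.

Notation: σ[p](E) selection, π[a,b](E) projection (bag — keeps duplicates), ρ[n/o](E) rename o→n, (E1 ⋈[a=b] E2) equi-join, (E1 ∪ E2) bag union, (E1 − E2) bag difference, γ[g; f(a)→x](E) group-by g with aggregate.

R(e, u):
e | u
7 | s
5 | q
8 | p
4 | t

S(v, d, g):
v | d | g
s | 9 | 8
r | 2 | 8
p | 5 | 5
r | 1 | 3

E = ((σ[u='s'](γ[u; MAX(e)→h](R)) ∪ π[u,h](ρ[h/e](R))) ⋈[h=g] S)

Subexpression sizes:
  R → 4
  γ[u; MAX(e)→h](R) → 4
  σ[u='s'](γ[u; MAX(e)→h](R)) → 1
  R → 4
  ρ[h/e](R) → 4
  π[u,h](ρ[h/e](R)) → 4
  (σ[u='s'](γ[u; MAX(e)→h](R)) ∪ π[u,h](ρ[h/e](R))) → 5
  S → 4
  ((σ[u='s'](γ[u; MAX(e)→h](R)) ∪ π[u,h](ρ[h/e](R))) ⋈[h=g] S) → 3

|E| = 3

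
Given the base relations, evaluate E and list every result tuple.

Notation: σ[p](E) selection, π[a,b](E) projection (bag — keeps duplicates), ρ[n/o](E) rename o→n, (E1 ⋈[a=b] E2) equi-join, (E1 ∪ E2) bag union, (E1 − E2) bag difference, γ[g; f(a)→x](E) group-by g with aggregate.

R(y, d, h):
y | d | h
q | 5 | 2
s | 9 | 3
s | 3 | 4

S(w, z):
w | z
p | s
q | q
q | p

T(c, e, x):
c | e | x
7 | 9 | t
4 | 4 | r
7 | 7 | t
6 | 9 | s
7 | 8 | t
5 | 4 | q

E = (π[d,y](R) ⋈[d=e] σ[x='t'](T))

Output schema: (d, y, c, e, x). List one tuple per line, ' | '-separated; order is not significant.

Row counts bottom-up:
  R → 3
  π[d,y](R) → 3
  T → 6
  σ[x='t'](T) → 3
  (π[d,y](R) ⋈[d=e] σ[x='t'](T)) → 1

== RESULT ==
d | y | c | e | x
9 | s | 7 | 9 | t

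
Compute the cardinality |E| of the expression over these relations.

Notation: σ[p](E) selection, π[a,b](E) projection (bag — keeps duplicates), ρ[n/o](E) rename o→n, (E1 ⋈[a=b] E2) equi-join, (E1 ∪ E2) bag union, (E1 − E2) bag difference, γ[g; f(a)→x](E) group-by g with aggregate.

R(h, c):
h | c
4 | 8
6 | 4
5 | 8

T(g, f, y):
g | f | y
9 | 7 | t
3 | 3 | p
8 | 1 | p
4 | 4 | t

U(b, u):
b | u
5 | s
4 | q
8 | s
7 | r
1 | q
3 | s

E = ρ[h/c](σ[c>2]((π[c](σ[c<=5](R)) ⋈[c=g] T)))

Stepwise |·|:
  R → 3
  σ[c<=5](R) → 1
  π[c](σ[c<=5](R)) → 1
  T → 4
  (π[c](σ[c<=5](R)) ⋈[c=g] T) → 1
  σ[c>2]((π[c](σ[c<=5](R)) ⋈[c=g] T)) → 1
  ρ[h/c](σ[c>2]((π[c](σ[c<=5](R)) ⋈[c=g] T))) → 1

|E| = 1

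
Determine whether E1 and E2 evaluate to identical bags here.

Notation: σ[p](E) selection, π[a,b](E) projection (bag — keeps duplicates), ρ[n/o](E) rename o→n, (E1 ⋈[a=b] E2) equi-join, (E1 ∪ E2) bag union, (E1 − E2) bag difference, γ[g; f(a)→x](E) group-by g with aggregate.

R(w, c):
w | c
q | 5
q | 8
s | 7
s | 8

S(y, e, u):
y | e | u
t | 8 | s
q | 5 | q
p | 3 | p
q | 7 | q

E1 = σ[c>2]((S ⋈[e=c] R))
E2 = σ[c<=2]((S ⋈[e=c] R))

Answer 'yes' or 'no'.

E1 row counts bottom-up:
  S → 4
  R → 4
  (S ⋈[e=c] R) → 4
  σ[c>2]((S ⋈[e=c] R)) → 4
E2 row counts bottom-up:
  S → 4
  R → 4
  (S ⋈[e=c] R) → 4
  σ[c<=2]((S ⋈[e=c] R)) → 0

E1 result:
y | e | u | w | c
q | 5 | q | q | 5
q | 7 | q | s | 7
t | 8 | s | q | 8
t | 8 | s | s | 8
E2 result:
y | e | u | w | c
(0 rows)
Witness: ('q', 7, 'q', 's', 7) appears 1× in E1 but 0× in E2.

no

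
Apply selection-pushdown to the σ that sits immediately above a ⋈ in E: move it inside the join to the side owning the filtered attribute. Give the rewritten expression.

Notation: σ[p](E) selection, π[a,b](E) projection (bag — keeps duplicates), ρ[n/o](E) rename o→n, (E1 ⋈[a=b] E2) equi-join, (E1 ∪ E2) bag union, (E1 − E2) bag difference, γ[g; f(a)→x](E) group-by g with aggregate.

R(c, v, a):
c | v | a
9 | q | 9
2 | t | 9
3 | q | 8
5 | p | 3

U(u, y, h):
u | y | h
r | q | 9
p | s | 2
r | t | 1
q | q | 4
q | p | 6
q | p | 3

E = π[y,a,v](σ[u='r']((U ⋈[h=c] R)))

σ filters on u, owned by the left side.
E' = π[y,a,v]((σ[u='r'](U) ⋈[h=c] R))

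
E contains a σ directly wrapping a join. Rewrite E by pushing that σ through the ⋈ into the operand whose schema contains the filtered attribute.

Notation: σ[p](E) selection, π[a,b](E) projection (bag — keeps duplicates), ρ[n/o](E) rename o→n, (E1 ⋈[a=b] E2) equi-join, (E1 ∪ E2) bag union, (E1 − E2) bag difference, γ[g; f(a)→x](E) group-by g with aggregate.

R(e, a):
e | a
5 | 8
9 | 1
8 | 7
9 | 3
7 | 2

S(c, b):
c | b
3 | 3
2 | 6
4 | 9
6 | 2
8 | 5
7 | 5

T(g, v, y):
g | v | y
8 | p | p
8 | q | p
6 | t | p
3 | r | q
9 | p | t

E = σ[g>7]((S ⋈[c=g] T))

σ filters on g, owned by the right side.
E' = (S ⋈[c=g] σ[g>7](T))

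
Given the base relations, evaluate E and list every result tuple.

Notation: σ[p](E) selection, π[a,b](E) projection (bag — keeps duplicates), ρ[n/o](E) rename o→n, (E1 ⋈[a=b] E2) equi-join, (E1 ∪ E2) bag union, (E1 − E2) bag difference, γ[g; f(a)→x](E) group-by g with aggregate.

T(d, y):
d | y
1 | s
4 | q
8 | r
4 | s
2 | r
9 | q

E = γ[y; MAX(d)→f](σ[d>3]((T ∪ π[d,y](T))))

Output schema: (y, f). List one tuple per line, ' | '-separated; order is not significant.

Stepwise |·|:
  T → 6
  T → 6
  π[d,y](T) → 6
  (T ∪ π[d,y](T)) → 12
  σ[d>3]((T ∪ π[d,y](T))) → 8
  γ[y; MAX(d)→f](σ[d>3]((T ∪ π[d,y](T)))) → 3

== RESULT ==
y | f
q | 9
r | 8
s | 4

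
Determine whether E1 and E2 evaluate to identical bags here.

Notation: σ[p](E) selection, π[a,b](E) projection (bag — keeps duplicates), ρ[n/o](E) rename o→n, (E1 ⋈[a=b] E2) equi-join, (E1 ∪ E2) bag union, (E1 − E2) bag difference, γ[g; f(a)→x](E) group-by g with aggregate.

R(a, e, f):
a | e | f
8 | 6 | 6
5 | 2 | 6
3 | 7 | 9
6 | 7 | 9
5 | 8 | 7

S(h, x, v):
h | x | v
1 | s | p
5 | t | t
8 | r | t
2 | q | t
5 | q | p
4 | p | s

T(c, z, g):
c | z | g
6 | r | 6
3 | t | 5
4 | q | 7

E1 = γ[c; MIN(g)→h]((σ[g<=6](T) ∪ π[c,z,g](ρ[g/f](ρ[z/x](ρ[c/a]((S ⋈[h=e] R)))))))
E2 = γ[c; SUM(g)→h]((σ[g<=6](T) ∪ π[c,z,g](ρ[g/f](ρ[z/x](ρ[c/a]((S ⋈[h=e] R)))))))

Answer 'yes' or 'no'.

E1 stepwise |·|:
  T → 3
  σ[g<=6](T) → 2
  S → 6
  R → 5
  (S ⋈[h=e] R) → 2
  ρ[c/a]((S ⋈[h=e] R)) → 2
  ρ[z/x](ρ[c/a]((S ⋈[h=e] R))) → 2
  ρ[g/f](ρ[z/x](ρ[c/a]((S ⋈[h=e] R)))) → 2
  π[c,z,g](ρ[g/f](ρ[z/x](ρ[c/a]((S ⋈[h=e] R))))) → 2
  (σ[g<=6](T) ∪ π[c,z,g](ρ[g/f](ρ[z/x](ρ[c/a]((S ⋈[h=e] R)))))) → 4
  γ[c; MIN(g)→h]((σ[g<=6](T) ∪ π[c,z,g](ρ[g/f](ρ[z/x](ρ[c/a]((S ⋈[h=e] R))))))) → 3
E2 stepwise |·|:
  T → 3
  σ[g<=6](T) → 2
  S → 6
  R → 5
  (S ⋈[h=e] R) → 2
  ρ[c/a]((S ⋈[h=e] R)) → 2
  ρ[z/x](ρ[c/a]((S ⋈[h=e] R))) → 2
  ρ[g/f](ρ[z/x](ρ[c/a]((S ⋈[h=e] R)))) → 2
  π[c,z,g](ρ[g/f](ρ[z/x](ρ[c/a]((S ⋈[h=e] R))))) → 2
  (σ[g<=6](T) ∪ π[c,z,g](ρ[g/f](ρ[z/x](ρ[c/a]((S ⋈[h=e] R)))))) → 4
  γ[c; SUM(g)→h]((σ[g<=6](T) ∪ π[c,z,g](ρ[g/f](ρ[z/x](ρ[c/a]((S ⋈[h=e] R))))))) → 3

E1 result:
c | h
3 | 5
5 | 6
6 | 6
E2 result:
c | h
3 | 5
5 | 13
6 | 6
Witness: (5, 6) appears 1× in E1 but 0× in E2.

no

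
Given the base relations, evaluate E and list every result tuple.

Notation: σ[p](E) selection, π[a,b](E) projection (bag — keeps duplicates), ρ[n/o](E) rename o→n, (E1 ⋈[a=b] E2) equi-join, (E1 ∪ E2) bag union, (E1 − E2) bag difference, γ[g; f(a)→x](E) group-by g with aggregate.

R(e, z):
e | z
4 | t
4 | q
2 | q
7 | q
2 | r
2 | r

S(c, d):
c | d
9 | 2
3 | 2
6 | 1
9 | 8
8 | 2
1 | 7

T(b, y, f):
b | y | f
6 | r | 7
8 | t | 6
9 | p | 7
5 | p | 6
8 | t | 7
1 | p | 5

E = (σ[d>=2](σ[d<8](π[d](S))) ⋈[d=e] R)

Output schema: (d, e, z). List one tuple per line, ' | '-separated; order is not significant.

Row counts bottom-up:
  S → 6
  π[d](S) → 6
  σ[d<8](π[d](S)) → 5
  σ[d>=2](σ[d<8](π[d](S))) → 4
  R → 6
  (σ[d>=2](σ[d<8](π[d](S))) ⋈[d=e] R) → 10

== RESULT ==
d | e | z
2 | 2 | q
2 | 2 | q
2 | 2 | q
2 | 2 | r
2 | 2 | r
2 | 2 | r
2 | 2 | r
2 | 2 | r
2 | 2 | r
7 | 7 | q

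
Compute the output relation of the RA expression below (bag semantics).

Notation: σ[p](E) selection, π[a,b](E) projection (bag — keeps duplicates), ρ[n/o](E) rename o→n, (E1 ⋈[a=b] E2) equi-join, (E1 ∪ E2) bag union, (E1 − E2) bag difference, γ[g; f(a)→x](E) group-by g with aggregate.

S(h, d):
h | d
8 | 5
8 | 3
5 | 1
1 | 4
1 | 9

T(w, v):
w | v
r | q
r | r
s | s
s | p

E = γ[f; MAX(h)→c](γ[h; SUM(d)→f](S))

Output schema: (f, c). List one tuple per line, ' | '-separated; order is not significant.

Per-node cardinality:
  S → 5
  γ[h; SUM(d)→f](S) → 3
  γ[f; MAX(h)→c](γ[h; SUM(d)→f](S)) → 3

== RESULT ==
f | c
1 | 5
8 | 8
13 | 1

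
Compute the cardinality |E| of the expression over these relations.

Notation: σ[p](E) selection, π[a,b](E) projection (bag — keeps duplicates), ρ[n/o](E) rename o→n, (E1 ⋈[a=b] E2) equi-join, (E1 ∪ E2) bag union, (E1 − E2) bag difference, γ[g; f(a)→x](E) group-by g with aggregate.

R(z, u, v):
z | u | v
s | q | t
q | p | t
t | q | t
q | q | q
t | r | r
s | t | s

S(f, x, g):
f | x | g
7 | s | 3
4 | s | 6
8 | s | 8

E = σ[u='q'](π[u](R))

Per-node cardinality:
  R → 6
  π[u](R) → 6
  σ[u='q'](π[u](R)) → 3

|E| = 3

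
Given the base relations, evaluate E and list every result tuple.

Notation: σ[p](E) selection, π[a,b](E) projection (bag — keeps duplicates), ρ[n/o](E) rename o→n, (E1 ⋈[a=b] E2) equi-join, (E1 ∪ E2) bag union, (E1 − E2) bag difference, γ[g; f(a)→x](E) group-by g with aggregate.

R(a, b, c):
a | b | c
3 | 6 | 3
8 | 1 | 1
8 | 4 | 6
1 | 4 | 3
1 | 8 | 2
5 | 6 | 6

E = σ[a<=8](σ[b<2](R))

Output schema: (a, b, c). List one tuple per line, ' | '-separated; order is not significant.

Stepwise |·|:
  R → 6
  σ[b<2](R) → 1
  σ[a<=8](σ[b<2](R)) → 1

== RESULT ==
a | b | c
8 | 1 | 1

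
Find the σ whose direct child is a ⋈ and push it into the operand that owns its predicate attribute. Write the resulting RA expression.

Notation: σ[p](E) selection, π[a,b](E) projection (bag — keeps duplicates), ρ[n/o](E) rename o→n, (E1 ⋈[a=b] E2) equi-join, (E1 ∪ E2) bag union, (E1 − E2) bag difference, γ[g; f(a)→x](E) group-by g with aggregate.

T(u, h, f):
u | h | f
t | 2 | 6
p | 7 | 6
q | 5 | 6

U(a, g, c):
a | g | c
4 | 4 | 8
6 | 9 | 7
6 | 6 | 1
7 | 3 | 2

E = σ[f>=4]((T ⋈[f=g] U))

σ filters on f, owned by the left side.
E' = (σ[f>=4](T) ⋈[f=g] U)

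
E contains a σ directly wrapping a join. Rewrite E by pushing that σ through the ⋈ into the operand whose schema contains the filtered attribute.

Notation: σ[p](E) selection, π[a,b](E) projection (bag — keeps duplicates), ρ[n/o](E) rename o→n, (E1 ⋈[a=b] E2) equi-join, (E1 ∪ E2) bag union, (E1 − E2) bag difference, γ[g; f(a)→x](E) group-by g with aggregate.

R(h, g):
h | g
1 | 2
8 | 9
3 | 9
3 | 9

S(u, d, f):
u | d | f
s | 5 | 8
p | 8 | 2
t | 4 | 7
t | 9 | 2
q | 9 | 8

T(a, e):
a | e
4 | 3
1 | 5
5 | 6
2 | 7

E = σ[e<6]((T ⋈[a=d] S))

σ filters on e, owned by the left side.
E' = (σ[e<6](T) ⋈[a=d] S)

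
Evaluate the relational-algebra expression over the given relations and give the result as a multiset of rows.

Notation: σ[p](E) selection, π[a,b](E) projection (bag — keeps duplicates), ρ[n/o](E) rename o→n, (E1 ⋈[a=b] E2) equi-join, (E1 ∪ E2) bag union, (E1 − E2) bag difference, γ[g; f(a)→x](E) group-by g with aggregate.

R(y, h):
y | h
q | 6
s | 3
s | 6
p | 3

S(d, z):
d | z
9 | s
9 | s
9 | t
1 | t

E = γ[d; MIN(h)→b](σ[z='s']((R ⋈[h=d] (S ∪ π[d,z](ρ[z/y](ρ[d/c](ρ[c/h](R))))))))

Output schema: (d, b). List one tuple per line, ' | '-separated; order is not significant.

Row counts bottom-up:
  R → 4
  S → 4
  R → 4
  ρ[c/h](R) → 4
  ρ[d/c](ρ[c/h](R)) → 4
  ρ[z/y](ρ[d/c](ρ[c/h](R))) → 4
  π[d,z](ρ[z/y](ρ[d/c](ρ[c/h](R)))) → 4
  (S ∪ π[d,z](ρ[z/y](ρ[d/c](ρ[c/h](R))))) → 8
  (R ⋈[h=d] (S ∪ π[d,z](ρ[z/y](ρ[d/c](ρ[c/h](R)))))) → 8
  σ[z='s']((R ⋈[h=d] (S ∪ π[d,z](ρ[z/y](ρ[d/c](ρ[c/h](R))))))) → 4
  γ[d; MIN(h)→b](σ[z='s']((R ⋈[h=d] (S ∪ π[d,z](ρ[z/y](ρ[d/c](ρ[c/h](R)))))))) → 2

== RESULT ==
d | b
3 | 3
6 | 6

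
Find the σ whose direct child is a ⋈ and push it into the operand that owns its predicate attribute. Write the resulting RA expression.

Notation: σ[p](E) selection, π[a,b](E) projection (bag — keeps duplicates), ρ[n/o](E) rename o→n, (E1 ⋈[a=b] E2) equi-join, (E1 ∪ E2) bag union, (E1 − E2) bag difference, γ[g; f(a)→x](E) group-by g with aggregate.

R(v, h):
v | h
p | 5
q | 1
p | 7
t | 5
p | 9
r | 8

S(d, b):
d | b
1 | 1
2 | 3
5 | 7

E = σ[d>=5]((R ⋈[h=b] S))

σ filters on d, owned by the right side.
E' = (R ⋈[h=b] σ[d>=5](S))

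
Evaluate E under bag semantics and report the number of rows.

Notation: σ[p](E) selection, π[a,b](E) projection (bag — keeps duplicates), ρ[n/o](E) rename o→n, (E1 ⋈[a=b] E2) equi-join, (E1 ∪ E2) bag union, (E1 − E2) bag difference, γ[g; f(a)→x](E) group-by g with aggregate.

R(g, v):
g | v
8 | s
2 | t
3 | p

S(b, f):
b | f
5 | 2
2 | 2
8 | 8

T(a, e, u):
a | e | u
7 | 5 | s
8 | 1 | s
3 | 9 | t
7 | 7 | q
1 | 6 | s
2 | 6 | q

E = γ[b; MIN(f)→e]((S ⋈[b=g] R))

Subexpression sizes:
  S → 3
  R → 3
  (S ⋈[b=g] R) → 2
  γ[b; MIN(f)→e]((S ⋈[b=g] R)) → 2

|E| = 2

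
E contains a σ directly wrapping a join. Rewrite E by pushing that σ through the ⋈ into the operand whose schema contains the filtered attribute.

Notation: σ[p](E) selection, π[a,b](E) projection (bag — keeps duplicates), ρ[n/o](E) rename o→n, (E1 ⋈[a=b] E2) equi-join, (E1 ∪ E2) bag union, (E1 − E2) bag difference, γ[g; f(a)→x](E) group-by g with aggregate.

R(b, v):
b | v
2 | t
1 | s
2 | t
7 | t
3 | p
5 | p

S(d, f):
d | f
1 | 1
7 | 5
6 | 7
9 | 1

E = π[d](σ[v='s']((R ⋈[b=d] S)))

σ filters on v, owned by the left side.
E' = π[d]((σ[v='s'](R) ⋈[b=d] S))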